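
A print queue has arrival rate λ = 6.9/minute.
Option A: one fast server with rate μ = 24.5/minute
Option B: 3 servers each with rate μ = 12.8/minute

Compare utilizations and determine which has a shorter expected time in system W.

Option A: single server μ = 24.5 (M/M/1)
  ρ_A = 6.9/24.5 = 0.2816
  W_A = 1/(μ-λ) = 1/(24.5-6.9) = 1/17.60 = 0.05682

Option B: 3 servers μ = 12.8 (M/M/3)
  ρ_B = λ/(cμ) = 6.9/(3×12.8) = 0.1797
  Offered load a = λ/μ = cρ = 6.9/12.8 = 0.5391
  P₀ = [ Σₙ₌₀^2 aⁿ/n! + a^3/(3!(1-ρ)) ]⁻¹
  Σ = a^0/0! + a^1/1! + a^2/2! = 1.0000 + 0.5391 + 0.1453 = 1.6844
  a^3/(3!(1-ρ)) = 0.15665/(6 × 0.82031) = 0.03183
  P₀ = 1/(1.6844 + 0.03183) = 0.5827
  Lq = P₀·a^3·ρ / (3!(1-ρ)²) = 0.58269 × 0.15665 × 0.17969 / (6 × 0.67291) = 0.004062
  Wq_B = Lq/λ = 0.004062/6.9 = 0.0005887
  W_B = Wq_B + 1/μ = 0.0005887 + 0.07812 = 0.07871

Since W_A = 0.05682 < W_B = 0.07871, Option A (single fast server) has the shorter time in system.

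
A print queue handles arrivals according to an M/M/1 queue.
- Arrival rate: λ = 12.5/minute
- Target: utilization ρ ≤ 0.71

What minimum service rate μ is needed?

ρ = λ/μ, so μ = λ/ρ
μ ≥ 12.5/0.71 = 17.6056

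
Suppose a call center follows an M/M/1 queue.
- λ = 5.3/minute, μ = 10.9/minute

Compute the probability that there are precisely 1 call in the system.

ρ = λ/μ = 5.3/10.9 = 0.4862
P(n) = (1-ρ)ρⁿ
P(1) = (1-0.4862) × 0.4862^1
P(1) = 0.5138 × 0.4862
P(1) = 0.2498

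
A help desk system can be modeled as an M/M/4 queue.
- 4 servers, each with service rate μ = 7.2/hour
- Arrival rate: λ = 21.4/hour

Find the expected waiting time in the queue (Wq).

Traffic intensity: ρ = λ/(cμ) = 21.4/(4×7.2) = 0.7431
Since ρ = 0.7431 < 1, system is stable.
Offered load a = λ/μ = cρ = 21.4/7.2 = 2.9722
P₀ = [ Σₙ₌₀^3 aⁿ/n! + a^4/(4!(1-ρ)) ]⁻¹
Σ = a^0/0! + a^1/1! + a^2/2! + a^3/3! = 1.00000 + 2.97222 + 4.41705 + 4.37615 = 12.7654
a^4/(4!(1-ρ)) = 78.0414/(24 × 0.256944) = 12.6554
P₀ = 1/(12.7654 + 12.6554) = 0.03934
Lq = P₀·a^4·ρ / (4!(1-ρ)²) = 0.039338 × 78.0414 × 0.74306 / (24 × 0.066020) = 1.4397
Wq = Lq/λ = 1.4397/21.4 = 0.06728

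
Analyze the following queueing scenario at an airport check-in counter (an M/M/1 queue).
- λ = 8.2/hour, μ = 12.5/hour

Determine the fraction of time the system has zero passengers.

ρ = λ/μ = 8.2/12.5 = 0.6560
P(0) = 1 - ρ = 1 - 0.6560 = 0.3440
The server is idle 34.40% of the time.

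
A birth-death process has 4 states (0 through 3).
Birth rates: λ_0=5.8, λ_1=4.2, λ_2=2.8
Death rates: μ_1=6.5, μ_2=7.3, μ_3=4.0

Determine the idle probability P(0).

Ratios P(n)/P(0) = (λ₀···λₙ₋₁)/(μ₁···μₙ):
P(1)/P(0) = (5.8)/(6.5) = 0.8923
P(2)/P(0) = (5.8×4.2)/(6.5×7.3) = 0.5134
P(3)/P(0) = (5.8×4.2×2.8)/(6.5×7.3×4.0) = 0.3594

Normalization: ∑ P(n) = 1
P(0) × (1.0000 + 0.8923 + 0.5134 + 0.3594) = 1
P(0) × 2.7651 = 1
P(0) = 1/2.7651 = 0.3617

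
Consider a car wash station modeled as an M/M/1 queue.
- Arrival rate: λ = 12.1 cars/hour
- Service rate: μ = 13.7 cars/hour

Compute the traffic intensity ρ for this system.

Server utilization: ρ = λ/μ
ρ = 12.1/13.7 = 0.8832
The server is busy 88.32% of the time.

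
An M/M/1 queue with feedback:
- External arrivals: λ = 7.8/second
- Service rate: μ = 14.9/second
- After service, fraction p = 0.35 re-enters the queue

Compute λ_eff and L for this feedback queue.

Effective arrival rate: λ_eff = λ/(1-p) = 7.8/(1-0.35) = 7.8/0.65 = 12.0000
ρ = λ_eff/μ = 12.0000/14.9 = 0.805369
L = ρ/(1-ρ) = 0.805369/(1-0.805369) = 4.1379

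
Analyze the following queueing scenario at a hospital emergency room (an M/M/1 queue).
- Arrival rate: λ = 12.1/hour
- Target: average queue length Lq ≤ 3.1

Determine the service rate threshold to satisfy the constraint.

For M/M/1: Lq = λ²/(μ(μ-λ))
Need Lq ≤ 3.1, i.e. μ(μ-λ) ≥ λ²/3.1
μ² - 12.1μ - 146.41/3.1 ≥ 0  →  μ² - 12.1μ - 47.22903 ≥ 0
Quadratic formula (positive root): μ = [λ + √(λ² + 4×47.22903)]/2
Discriminant: 146.41 + 4×47.22903 = 335.3261, √335.3261 = 18.3119
μ ≥ (12.1 + 18.3119)/2 = 15.2060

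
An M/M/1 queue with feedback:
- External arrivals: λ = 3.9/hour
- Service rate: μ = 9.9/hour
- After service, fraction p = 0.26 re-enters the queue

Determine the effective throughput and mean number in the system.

Effective arrival rate: λ_eff = λ/(1-p) = 3.9/(1-0.26) = 3.9/0.74 = 5.2703
ρ = λ_eff/μ = 5.2703/9.9 = 0.53235
L = ρ/(1-ρ) = 0.53235/(1-0.53235) = 1.1384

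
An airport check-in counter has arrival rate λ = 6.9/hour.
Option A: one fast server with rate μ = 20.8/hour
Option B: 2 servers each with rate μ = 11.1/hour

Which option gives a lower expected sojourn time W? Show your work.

Option A: single server μ = 20.8 (M/M/1)
  ρ_A = 6.9/20.8 = 0.3317
  W_A = 1/(μ-λ) = 1/(20.8-6.9) = 1/13.90 = 0.07194

Option B: 2 servers μ = 11.1 (M/M/2)
  ρ_B = λ/(cμ) = 6.9/(2×11.1) = 0.3108
  Offered load a = λ/μ = cρ = 6.9/11.1 = 0.6216
  P₀ = [ Σₙ₌₀^1 aⁿ/n! + a^2/(2!(1-ρ)) ]⁻¹
  Σ = a^0/0! + a^1/1! = 1.0000 + 0.6216 = 1.6216
  a^2/(2!(1-ρ)) = 0.3864/(2 × 0.6892) = 0.2803
  P₀ = 1/(1.6216 + 0.2803) = 0.5258
  Lq = P₀·a^2·ρ / (2!(1-ρ)²) = 0.5258 × 0.3864 × 0.3108 / (2 × 0.4750) = 0.06647
  Wq_B = Lq/λ = 0.066472/6.9 = 0.009634
  W_B = Wq_B + 1/μ = 0.009634 + 0.09009 = 0.09972

Since W_A = 0.07194 < W_B = 0.09972, Option A (single fast server) has the shorter time in system.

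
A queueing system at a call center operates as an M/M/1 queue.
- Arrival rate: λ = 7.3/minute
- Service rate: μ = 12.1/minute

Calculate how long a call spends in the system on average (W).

First, compute utilization: ρ = λ/μ = 7.3/12.1 = 0.6033
For M/M/1: W = 1/(μ-λ)
W = 1/(12.1-7.3) = 1/4.80
W = 0.2083 minutes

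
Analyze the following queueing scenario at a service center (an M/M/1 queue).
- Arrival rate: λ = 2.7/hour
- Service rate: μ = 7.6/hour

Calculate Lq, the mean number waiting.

ρ = λ/μ = 2.7/7.6 = 0.3553
For M/M/1: Lq = λ²/(μ(μ-λ))
Lq = 7.29/(7.6 × 4.90)
Lq = 0.1958 customers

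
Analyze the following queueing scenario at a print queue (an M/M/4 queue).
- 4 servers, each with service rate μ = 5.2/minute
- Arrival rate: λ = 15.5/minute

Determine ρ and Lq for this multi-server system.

Traffic intensity: ρ = λ/(cμ) = 15.5/(4×5.2) = 0.7452
Since ρ = 0.7452 < 1, system is stable.
Offered load a = λ/μ = cρ = 15.5/5.2 = 2.9808
P₀ = [ Σₙ₌₀^3 aⁿ/n! + a^4/(4!(1-ρ)) ]⁻¹
Σ = a^0/0! + a^1/1! + a^2/2! + a^3/3! = 1.0000 + 2.9808 + 4.4425 + 4.4140 = 12.8373
a^4/(4!(1-ρ)) = 78.9430/(24 × 0.254808) = 12.9089
P₀ = 1/(12.8373 + 12.9089) = 0.03884
Lq = P₀·a^4·ρ / (4!(1-ρ)²) = 0.03884 × 78.9430 × 0.7452 / (24 × 0.06493) = 1.4663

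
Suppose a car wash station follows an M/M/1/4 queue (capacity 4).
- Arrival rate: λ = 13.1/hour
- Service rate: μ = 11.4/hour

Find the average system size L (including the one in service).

ρ = λ/μ = 13.1/11.4 = 1.1491
P₀ = (1-ρ)/(1-ρ^(K+1)) = (1-1.1491)/(1-1.1491^5) = -0.1491/-1.0035 = 0.1486
P_K = P₀×ρ^K = 0.1486 × 1.1491^4 = 0.1486 × 1.7435 = 0.2591
L = ρ[1 - (K+1)ρ^K + Kρ^(K+1)] / [(1-ρ)(1-ρ^(K+1))]
L = 1.1491 × (1 - 5×1.7435375 + 4×2.0034990) / ((1 - 1.1491) × (1 - 2.0034990)) = 2.2757 cars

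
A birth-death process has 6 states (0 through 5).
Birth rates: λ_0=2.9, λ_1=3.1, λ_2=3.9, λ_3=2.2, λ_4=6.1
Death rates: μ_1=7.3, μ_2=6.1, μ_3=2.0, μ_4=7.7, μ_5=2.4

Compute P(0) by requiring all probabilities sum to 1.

Ratios P(n)/P(0) = (λ₀···λₙ₋₁)/(μ₁···μₙ):
P(1)/P(0) = (2.9)/(7.3) = 0.39726
P(2)/P(0) = (2.9×3.1)/(7.3×6.1) = 0.20189
P(3)/P(0) = (2.9×3.1×3.9)/(7.3×6.1×2.0) = 0.39368
P(4)/P(0) = (2.9×3.1×3.9×2.2)/(7.3×6.1×2.0×7.7) = 0.11248
P(5)/P(0) = (2.9×3.1×3.9×2.2×6.1)/(7.3×6.1×2.0×7.7×2.4) = 0.28589

Normalization: ∑ P(n) = 1
P(0) × (1.0000 + 0.39726 + 0.20189 + 0.39368 + 0.11248 + 0.28589) = 1
P(0) × 2.3912 = 1
P(0) = 1/2.3912 = 0.4182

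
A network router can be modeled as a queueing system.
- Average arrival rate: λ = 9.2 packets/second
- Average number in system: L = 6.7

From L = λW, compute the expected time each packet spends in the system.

Little's Law: L = λW, so W = L/λ
W = 6.7/9.2 = 0.7283 seconds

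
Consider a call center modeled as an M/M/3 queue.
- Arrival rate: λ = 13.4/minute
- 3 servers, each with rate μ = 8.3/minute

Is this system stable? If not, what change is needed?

Stability requires ρ = λ/(cμ) < 1
ρ = 13.4/(3 × 8.3) = 13.4/24.90 = 0.5382
Since 0.5382 < 1, the system is STABLE.
The servers are busy 53.82% of the time.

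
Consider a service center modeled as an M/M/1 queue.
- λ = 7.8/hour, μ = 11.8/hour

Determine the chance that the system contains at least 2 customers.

ρ = λ/μ = 7.8/11.8 = 0.6610
P(N ≥ n) = ρⁿ
P(N ≥ 2) = 0.6610^2
P(N ≥ 2) = 0.4369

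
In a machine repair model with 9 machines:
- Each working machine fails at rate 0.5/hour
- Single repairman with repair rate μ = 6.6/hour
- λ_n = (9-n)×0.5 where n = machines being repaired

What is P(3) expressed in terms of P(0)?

P(3)/P(0) = ∏_{i=0}^{3-1} λ_i/μ_{i+1}
= (9-0)×0.5/6.6 × (9-1)×0.5/6.6 × (9-2)×0.5/6.6
= 0.2191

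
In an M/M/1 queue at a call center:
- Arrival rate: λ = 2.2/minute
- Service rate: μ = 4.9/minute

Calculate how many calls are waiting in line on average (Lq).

ρ = λ/μ = 2.2/4.9 = 0.4490
For M/M/1: Lq = λ²/(μ(μ-λ))
Lq = 4.84/(4.9 × 2.70)
Lq = 0.3658 calls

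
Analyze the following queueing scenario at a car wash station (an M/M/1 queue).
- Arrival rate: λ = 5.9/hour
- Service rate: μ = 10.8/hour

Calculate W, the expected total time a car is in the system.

First, compute utilization: ρ = λ/μ = 5.9/10.8 = 0.5463
For M/M/1: W = 1/(μ-λ)
W = 1/(10.8-5.9) = 1/4.90
W = 0.2041 hours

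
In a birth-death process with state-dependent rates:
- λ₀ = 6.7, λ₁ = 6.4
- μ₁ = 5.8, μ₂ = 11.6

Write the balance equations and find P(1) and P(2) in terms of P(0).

Balance equations:
State 0: λ₀P₀ = μ₁P₁ → P₁ = (λ₀/μ₁)P₀ = (6.7/5.8)P₀ = 1.1552P₀
State 1: P₂ = (λ₀λ₁)/(μ₁μ₂)P₀ = (6.7×6.4)/(5.8×11.6)P₀ = 0.6373P₀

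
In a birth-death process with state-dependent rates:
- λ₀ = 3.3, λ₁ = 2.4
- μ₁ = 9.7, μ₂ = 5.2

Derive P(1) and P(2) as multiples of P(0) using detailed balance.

Balance equations:
State 0: λ₀P₀ = μ₁P₁ → P₁ = (λ₀/μ₁)P₀ = (3.3/9.7)P₀ = 0.3402P₀
State 1: P₂ = (λ₀λ₁)/(μ₁μ₂)P₀ = (3.3×2.4)/(9.7×5.2)P₀ = 0.1570P₀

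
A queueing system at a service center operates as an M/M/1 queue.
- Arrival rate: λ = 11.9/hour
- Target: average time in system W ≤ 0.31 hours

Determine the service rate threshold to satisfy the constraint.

For M/M/1: W = 1/(μ-λ)
Need W ≤ 0.31, so 1/(μ-λ) ≤ 0.31
μ - λ ≥ 1/0.31 = 3.2258
μ ≥ 11.9 + 3.2258 = 15.1258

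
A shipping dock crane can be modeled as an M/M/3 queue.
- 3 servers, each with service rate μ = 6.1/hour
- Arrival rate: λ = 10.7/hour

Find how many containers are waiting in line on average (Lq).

Traffic intensity: ρ = λ/(cμ) = 10.7/(3×6.1) = 0.5847
Since ρ = 0.5847 < 1, system is stable.
Offered load a = λ/μ = cρ = 10.7/6.1 = 1.7541
P₀ = [ Σₙ₌₀^2 aⁿ/n! + a^3/(3!(1-ρ)) ]⁻¹
Σ = a^0/0! + a^1/1! + a^2/2! = 1.0000 + 1.7541 + 1.5384 = 4.2925
a^3/(3!(1-ρ)) = 5.3971/(6 × 0.4153) = 2.1659
P₀ = 1/(4.2925 + 2.1659) = 0.1548
Lq = P₀·a^3·ρ / (3!(1-ρ)²) = 0.15484 × 5.3971 × 0.58470 / (6 × 0.17247) = 0.4722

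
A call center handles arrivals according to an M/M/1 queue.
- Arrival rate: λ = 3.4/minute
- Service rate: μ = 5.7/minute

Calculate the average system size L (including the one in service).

ρ = λ/μ = 3.4/5.7 = 0.5965
For M/M/1: L = λ/(μ-λ)
L = 3.4/(5.7-3.4) = 3.4/2.30
L = 1.4783 calls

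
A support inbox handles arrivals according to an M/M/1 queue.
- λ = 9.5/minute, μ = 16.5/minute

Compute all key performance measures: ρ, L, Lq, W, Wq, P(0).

Step 1: ρ = λ/μ = 9.5/16.5 = 0.5758
Step 2: L = λ/(μ-λ) = 9.5/7.00 = 1.3571
Step 3: Lq = λ²/(μ(μ-λ)) = 90.25/(16.5×7.00) = 0.7814
Step 4: W = 1/(μ-λ) = 1/7.00 = 0.142857
Step 5: Wq = λ/(μ(μ-λ)) = 9.5/(16.5×7.00) = 0.08225
Step 6: P(0) = 1-ρ = 0.4242
Verify: L = λW = 9.5×0.142857 = 1.3571 ✔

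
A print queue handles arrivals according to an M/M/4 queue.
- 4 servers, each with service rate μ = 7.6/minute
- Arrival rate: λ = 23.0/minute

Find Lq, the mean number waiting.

Traffic intensity: ρ = λ/(cμ) = 23.0/(4×7.6) = 0.7566
Since ρ = 0.7566 < 1, system is stable.
Offered load a = λ/μ = cρ = 23.0/7.6 = 3.0263
P₀ = [ Σₙ₌₀^3 aⁿ/n! + a^4/(4!(1-ρ)) ]⁻¹
Σ = a^0/0! + a^1/1! + a^2/2! + a^3/3! = 1.0000 + 3.0263 + 4.5793 + 4.6195 = 13.2251
a^4/(4!(1-ρ)) = 83.8797/(24 × 0.24342) = 14.3578
P₀ = 1/(13.2251 + 14.3578) = 0.03625
Lq = P₀·a^4·ρ / (4!(1-ρ)²) = 0.036254 × 83.8797 × 0.75658 / (24 × 0.059254) = 1.6179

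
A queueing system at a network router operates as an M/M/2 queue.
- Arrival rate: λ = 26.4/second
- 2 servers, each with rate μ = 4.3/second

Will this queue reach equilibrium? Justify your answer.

Stability requires ρ = λ/(cμ) < 1
ρ = 26.4/(2 × 4.3) = 26.4/8.60 = 3.0698
Since 3.0698 ≥ 1, the system is UNSTABLE.
Need c > λ/μ = 26.4/4.3 = 6.14.
Minimum servers needed: c = 7.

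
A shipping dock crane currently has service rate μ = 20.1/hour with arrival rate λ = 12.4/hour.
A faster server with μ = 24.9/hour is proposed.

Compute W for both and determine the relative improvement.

System 1: ρ₁ = 12.4/20.1 = 0.6169, W₁ = 1/(20.1-12.4) = 0.12987
System 2: ρ₂ = 12.4/24.9 = 0.4980, W₂ = 1/(24.9-12.4) = 0.080000
Improvement: (W₁-W₂)/W₁ = (0.12987-0.080000)/0.12987 = 38.40%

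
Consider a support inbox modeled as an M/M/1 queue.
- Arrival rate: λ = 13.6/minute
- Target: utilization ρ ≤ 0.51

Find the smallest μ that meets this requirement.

ρ = λ/μ, so μ = λ/ρ
μ ≥ 13.6/0.51 = 26.6667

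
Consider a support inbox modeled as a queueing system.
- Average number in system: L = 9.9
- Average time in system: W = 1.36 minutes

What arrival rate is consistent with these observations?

Little's Law: L = λW, so λ = L/W
λ = 9.9/1.36 = 7.2794 emails/minute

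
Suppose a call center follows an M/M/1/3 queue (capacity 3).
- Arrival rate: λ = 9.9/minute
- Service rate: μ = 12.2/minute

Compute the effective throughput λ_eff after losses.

ρ = λ/μ = 9.9/12.2 = 0.811475
P₀ = (1-ρ)/(1-ρ^(K+1)) = (1-0.811475)/(1-0.811475^4) = 0.18853/0.56639 = 0.3329
P_K = P₀×ρ^K = 0.3329 × 0.811475^3 = 0.3329 × 0.5343 = 0.1779
λ_eff = λ(1-P_K) = 9.9 × (1 - 0.17786) = 9.9 × 0.82214 = 8.1392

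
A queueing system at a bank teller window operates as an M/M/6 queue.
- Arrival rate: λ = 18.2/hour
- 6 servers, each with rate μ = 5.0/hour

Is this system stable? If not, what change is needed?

Stability requires ρ = λ/(cμ) < 1
ρ = 18.2/(6 × 5.0) = 18.2/30.00 = 0.6067
Since 0.6067 < 1, the system is STABLE.
The servers are busy 60.67% of the time.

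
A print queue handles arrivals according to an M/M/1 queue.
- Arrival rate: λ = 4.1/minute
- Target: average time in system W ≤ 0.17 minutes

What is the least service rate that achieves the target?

For M/M/1: W = 1/(μ-λ)
Need W ≤ 0.17, so 1/(μ-λ) ≤ 0.17
μ - λ ≥ 1/0.17 = 5.8824
μ ≥ 4.1 + 5.8824 = 9.9824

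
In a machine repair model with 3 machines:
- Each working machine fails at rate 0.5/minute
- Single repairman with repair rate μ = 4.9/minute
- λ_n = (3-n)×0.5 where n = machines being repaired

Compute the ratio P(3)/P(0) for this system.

P(3)/P(0) = ∏_{i=0}^{3-1} λ_i/μ_{i+1}
= (3-0)×0.5/4.9 × (3-1)×0.5/4.9 × (3-2)×0.5/4.9
= 0.006375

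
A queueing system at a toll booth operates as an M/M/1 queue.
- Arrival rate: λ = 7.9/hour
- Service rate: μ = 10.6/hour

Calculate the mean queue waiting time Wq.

First, compute utilization: ρ = λ/μ = 7.9/10.6 = 0.7453
For M/M/1: Wq = λ/(μ(μ-λ))
Wq = 7.9/(10.6 × (10.6-7.9))
Wq = 7.9/(10.6 × 2.70)
Wq = 0.2760 hours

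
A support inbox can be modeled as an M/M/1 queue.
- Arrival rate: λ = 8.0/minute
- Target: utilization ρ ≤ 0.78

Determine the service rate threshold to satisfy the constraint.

ρ = λ/μ, so μ = λ/ρ
μ ≥ 8.0/0.78 = 10.2564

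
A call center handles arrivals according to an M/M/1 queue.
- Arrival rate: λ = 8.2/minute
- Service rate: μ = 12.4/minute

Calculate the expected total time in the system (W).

First, compute utilization: ρ = λ/μ = 8.2/12.4 = 0.6613
For M/M/1: W = 1/(μ-λ)
W = 1/(12.4-8.2) = 1/4.20
W = 0.2381 minutes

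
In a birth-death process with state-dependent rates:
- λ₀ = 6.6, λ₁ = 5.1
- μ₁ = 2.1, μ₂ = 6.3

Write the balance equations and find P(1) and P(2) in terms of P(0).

Balance equations:
State 0: λ₀P₀ = μ₁P₁ → P₁ = (λ₀/μ₁)P₀ = (6.6/2.1)P₀ = 3.1429P₀
State 1: P₂ = (λ₀λ₁)/(μ₁μ₂)P₀ = (6.6×5.1)/(2.1×6.3)P₀ = 2.5442P₀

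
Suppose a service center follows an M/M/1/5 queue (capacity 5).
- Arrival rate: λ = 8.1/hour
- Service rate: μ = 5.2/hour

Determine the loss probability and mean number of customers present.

ρ = λ/μ = 8.1/5.2 = 1.5577
P₀ = (1-ρ)/(1-ρ^(K+1)) = (1-1.5577)/(1-1.5577^6) = -0.5577/-13.2857 = 0.04198
P_K = P₀×ρ^K = 0.04198 × 1.5577^5 = 0.04198 × 9.1711 = 0.3850
Blocking probability P_5 = 0.3850 (38.50%)
L = ρ[1 - (K+1)ρ^K + Kρ^(K+1)] / [(1-ρ)(1-ρ^(K+1))]
L = 1.5577 × (1 - 6×9.17105 + 5×14.2857) / ((1 - 1.5577) × (1 - 14.2857)) = 3.6585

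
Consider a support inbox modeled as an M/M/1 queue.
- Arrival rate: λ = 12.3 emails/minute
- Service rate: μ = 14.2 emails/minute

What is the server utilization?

Server utilization: ρ = λ/μ
ρ = 12.3/14.2 = 0.8662
The server is busy 86.62% of the time.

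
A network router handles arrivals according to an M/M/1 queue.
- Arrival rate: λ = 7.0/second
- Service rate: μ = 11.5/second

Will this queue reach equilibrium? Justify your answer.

Stability requires ρ = λ/(cμ) < 1
ρ = 7.0/(1 × 11.5) = 7.0/11.50 = 0.6087
Since 0.6087 < 1, the system is STABLE.
The server is busy 60.87% of the time.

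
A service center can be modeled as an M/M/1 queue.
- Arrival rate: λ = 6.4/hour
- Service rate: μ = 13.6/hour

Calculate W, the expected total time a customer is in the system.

First, compute utilization: ρ = λ/μ = 6.4/13.6 = 0.4706
For M/M/1: W = 1/(μ-λ)
W = 1/(13.6-6.4) = 1/7.20
W = 0.1389 hours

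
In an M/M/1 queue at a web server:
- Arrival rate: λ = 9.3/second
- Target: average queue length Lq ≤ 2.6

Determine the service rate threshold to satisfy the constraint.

For M/M/1: Lq = λ²/(μ(μ-λ))
Need Lq ≤ 2.6, i.e. μ(μ-λ) ≥ λ²/2.6
μ² - 9.3μ - 86.49/2.6 ≥ 0  →  μ² - 9.3μ - 33.26538 ≥ 0
Quadratic formula (positive root): μ = [λ + √(λ² + 4×33.26538)]/2
Discriminant: 86.49 + 4×33.26538 = 219.5515, √219.5515 = 14.81727
μ ≥ (9.3 + 14.81727)/2 = 12.0586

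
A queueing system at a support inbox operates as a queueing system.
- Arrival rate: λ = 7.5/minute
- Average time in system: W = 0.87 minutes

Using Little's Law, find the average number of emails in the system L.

Little's Law: L = λW
L = 7.5 × 0.87 = 6.5250 emails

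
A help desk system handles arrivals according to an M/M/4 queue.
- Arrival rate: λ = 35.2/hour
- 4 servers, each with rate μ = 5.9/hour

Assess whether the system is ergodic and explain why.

Stability requires ρ = λ/(cμ) < 1
ρ = 35.2/(4 × 5.9) = 35.2/23.60 = 1.4915
Since 1.4915 ≥ 1, the system is UNSTABLE.
Need c > λ/μ = 35.2/5.9 = 5.97.
Minimum servers needed: c = 6.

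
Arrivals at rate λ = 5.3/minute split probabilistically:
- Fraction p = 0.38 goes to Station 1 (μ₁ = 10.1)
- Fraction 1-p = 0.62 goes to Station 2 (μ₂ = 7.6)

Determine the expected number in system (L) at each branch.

Effective rates: λ₁ = 5.3×0.38 = 2.014, λ₂ = 5.3×0.62 = 3.286
Station 1: ρ₁ = 2.014/10.1 = 0.1994, L₁ = ρ₁/(1-ρ₁) = 0.1994/(1-0.1994) = 0.2491
Station 2: ρ₂ = 3.286/7.6 = 0.43237, L₂ = ρ₂/(1-ρ₂) = 0.43237/(1-0.43237) = 0.7617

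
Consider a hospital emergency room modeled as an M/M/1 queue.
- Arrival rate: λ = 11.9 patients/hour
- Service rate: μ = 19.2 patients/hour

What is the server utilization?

Server utilization: ρ = λ/μ
ρ = 11.9/19.2 = 0.6198
The server is busy 61.98% of the time.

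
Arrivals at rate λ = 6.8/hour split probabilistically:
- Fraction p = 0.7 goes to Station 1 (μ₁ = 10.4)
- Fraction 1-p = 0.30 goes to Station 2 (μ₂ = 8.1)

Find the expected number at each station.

Effective rates: λ₁ = 6.8×0.7 = 4.76, λ₂ = 6.8×0.30 = 2.04
Station 1: ρ₁ = 4.76/10.4 = 0.4577, L₁ = ρ₁/(1-ρ₁) = 0.4577/(1-0.4577) = 0.8440
Station 2: ρ₂ = 2.04/8.1 = 0.25185, L₂ = ρ₂/(1-ρ₂) = 0.25185/(1-0.25185) = 0.3366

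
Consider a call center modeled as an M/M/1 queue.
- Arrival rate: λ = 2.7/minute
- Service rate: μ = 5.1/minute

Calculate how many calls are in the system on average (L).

ρ = λ/μ = 2.7/5.1 = 0.5294
For M/M/1: L = λ/(μ-λ)
L = 2.7/(5.1-2.7) = 2.7/2.40
L = 1.1250 calls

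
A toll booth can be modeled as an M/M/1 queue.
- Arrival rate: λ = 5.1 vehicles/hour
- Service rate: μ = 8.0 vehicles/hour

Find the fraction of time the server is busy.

Server utilization: ρ = λ/μ
ρ = 5.1/8.0 = 0.6375
The server is busy 63.75% of the time.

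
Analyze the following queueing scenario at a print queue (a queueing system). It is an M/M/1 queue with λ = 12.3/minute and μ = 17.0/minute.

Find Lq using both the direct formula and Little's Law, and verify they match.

Method 1 (direct): Lq = λ²/(μ(μ-λ)) = 151.29/(17.0 × 4.70) = 1.8935

Method 2 (Little's Law):
W = 1/(μ-λ) = 1/4.70 = 0.212766
Wq = W - 1/μ = 0.212766 - 0.0588235 = 0.15394
Lq = λWq = 12.3 × 0.15394 = 1.8935 ✔ (matches Method 1)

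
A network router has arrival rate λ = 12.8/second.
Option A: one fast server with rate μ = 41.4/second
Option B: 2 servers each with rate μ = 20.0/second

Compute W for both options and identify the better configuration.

Option A: single server μ = 41.4 (M/M/1)
  ρ_A = 12.8/41.4 = 0.3092
  W_A = 1/(μ-λ) = 1/(41.4-12.8) = 1/28.60 = 0.03497

Option B: 2 servers μ = 20.0 (M/M/2)
  ρ_B = λ/(cμ) = 12.8/(2×20.0) = 0.3200
  Offered load a = λ/μ = cρ = 12.8/20.0 = 0.6400
  P₀ = [ Σₙ₌₀^1 aⁿ/n! + a^2/(2!(1-ρ)) ]⁻¹
  Σ = a^0/0! + a^1/1! = 1.0000 + 0.6400 = 1.6400
  a^2/(2!(1-ρ)) = 0.4096/(2 × 0.6800) = 0.3012
  P₀ = 1/(1.6400 + 0.30118) = 0.5152
  Lq = P₀·a^2·ρ / (2!(1-ρ)²) = 0.51515 × 0.40960 × 0.32000 / (2 × 0.46240) = 0.07301
  Wq_B = Lq/λ = 0.07301/12.8 = 0.005704
  W_B = Wq_B + 1/μ = 0.005704 + 0.05000 = 0.05570

Since W_A = 0.03497 < W_B = 0.05570, Option A (single fast server) has the shorter time in system.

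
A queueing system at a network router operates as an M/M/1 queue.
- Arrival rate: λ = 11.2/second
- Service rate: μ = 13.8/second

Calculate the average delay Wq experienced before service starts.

First, compute utilization: ρ = λ/μ = 11.2/13.8 = 0.8116
For M/M/1: Wq = λ/(μ(μ-λ))
Wq = 11.2/(13.8 × (13.8-11.2))
Wq = 11.2/(13.8 × 2.60)
Wq = 0.3122 seconds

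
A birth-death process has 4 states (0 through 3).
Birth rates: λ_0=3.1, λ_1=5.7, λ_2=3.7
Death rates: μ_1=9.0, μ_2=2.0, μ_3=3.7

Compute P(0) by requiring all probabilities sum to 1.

Ratios P(n)/P(0) = (λ₀···λₙ₋₁)/(μ₁···μₙ):
P(1)/P(0) = (3.1)/(9.0) = 0.3444
P(2)/P(0) = (3.1×5.7)/(9.0×2.0) = 0.9817
P(3)/P(0) = (3.1×5.7×3.7)/(9.0×2.0×3.7) = 0.9817

Normalization: ∑ P(n) = 1
P(0) × (1.0000 + 0.3444 + 0.9817 + 0.9817) = 1
P(0) × 3.3078 = 1
P(0) = 1/3.3078 = 0.3023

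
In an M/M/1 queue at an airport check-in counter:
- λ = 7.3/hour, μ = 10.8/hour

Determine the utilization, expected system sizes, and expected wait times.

Step 1: ρ = λ/μ = 7.3/10.8 = 0.6759
Step 2: L = λ/(μ-λ) = 7.3/3.50 = 2.0857
Step 3: Lq = λ²/(μ(μ-λ)) = 53.29/(10.8×3.50) = 1.4098
Step 4: W = 1/(μ-λ) = 1/3.50 = 0.28571
Step 5: Wq = λ/(μ(μ-λ)) = 7.3/(10.8×3.50) = 0.1931
Step 6: P(0) = 1-ρ = 0.3241
Verify: L = λW = 7.3×0.28571 = 2.0857 ✔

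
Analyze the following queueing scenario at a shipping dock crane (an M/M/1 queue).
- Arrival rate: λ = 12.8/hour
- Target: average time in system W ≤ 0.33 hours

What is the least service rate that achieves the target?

For M/M/1: W = 1/(μ-λ)
Need W ≤ 0.33, so 1/(μ-λ) ≤ 0.33
μ - λ ≥ 1/0.33 = 3.0303
μ ≥ 12.8 + 3.0303 = 15.8303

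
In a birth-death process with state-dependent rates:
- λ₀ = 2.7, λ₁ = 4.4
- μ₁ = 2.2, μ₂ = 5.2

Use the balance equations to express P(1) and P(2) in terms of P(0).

Balance equations:
State 0: λ₀P₀ = μ₁P₁ → P₁ = (λ₀/μ₁)P₀ = (2.7/2.2)P₀ = 1.2273P₀
State 1: P₂ = (λ₀λ₁)/(μ₁μ₂)P₀ = (2.7×4.4)/(2.2×5.2)P₀ = 1.0385P₀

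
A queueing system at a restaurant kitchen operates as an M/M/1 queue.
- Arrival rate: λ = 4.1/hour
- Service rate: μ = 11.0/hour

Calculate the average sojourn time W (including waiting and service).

First, compute utilization: ρ = λ/μ = 4.1/11.0 = 0.3727
For M/M/1: W = 1/(μ-λ)
W = 1/(11.0-4.1) = 1/6.90
W = 0.1449 hours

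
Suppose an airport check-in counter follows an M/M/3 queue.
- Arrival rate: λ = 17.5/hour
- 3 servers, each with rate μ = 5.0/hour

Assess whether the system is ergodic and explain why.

Stability requires ρ = λ/(cμ) < 1
ρ = 17.5/(3 × 5.0) = 17.5/15.00 = 1.1667
Since 1.1667 ≥ 1, the system is UNSTABLE.
Need c > λ/μ = 17.5/5.0 = 3.50.
Minimum servers needed: c = 4.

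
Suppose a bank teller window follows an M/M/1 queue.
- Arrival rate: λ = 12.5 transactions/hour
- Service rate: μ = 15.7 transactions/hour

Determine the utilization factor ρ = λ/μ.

Server utilization: ρ = λ/μ
ρ = 12.5/15.7 = 0.7962
The server is busy 79.62% of the time.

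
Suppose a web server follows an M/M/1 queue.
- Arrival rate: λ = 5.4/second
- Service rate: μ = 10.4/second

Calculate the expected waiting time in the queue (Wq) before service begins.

First, compute utilization: ρ = λ/μ = 5.4/10.4 = 0.5192
For M/M/1: Wq = λ/(μ(μ-λ))
Wq = 5.4/(10.4 × (10.4-5.4))
Wq = 5.4/(10.4 × 5.00)
Wq = 0.1038 seconds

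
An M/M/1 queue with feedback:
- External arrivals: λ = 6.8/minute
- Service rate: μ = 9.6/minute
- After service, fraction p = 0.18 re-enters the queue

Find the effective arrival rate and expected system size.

Effective arrival rate: λ_eff = λ/(1-p) = 6.8/(1-0.18) = 6.8/0.82 = 8.29268
ρ = λ_eff/μ = 8.29268/9.6 = 0.863821
L = ρ/(1-ρ) = 0.863821/(1-0.863821) = 6.3433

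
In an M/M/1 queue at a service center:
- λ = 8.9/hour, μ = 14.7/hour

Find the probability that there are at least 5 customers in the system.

ρ = λ/μ = 8.9/14.7 = 0.60544
P(N ≥ n) = ρⁿ
P(N ≥ 5) = 0.60544^5
P(N ≥ 5) = 0.08135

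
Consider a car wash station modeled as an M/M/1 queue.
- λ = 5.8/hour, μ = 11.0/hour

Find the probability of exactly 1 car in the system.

ρ = λ/μ = 5.8/11.0 = 0.5273
P(n) = (1-ρ)ρⁿ
P(1) = (1-0.5273) × 0.5273^1
P(1) = 0.4727 × 0.5273
P(1) = 0.2493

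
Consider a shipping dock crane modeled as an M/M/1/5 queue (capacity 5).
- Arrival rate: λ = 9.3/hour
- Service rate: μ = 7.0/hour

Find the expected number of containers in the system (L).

ρ = λ/μ = 9.3/7.0 = 1.32857
P₀ = (1-ρ)/(1-ρ^(K+1)) = (1-1.32857)/(1-1.32857^6) = -0.3286/-4.4993 = 0.07303
P_K = P₀×ρ^K = 0.07303 × 1.32857^5 = 0.07303 × 4.1393 = 0.3023
L = ρ[1 - (K+1)ρ^K + Kρ^(K+1)] / [(1-ρ)(1-ρ^(K+1))]
L = 1.32857 × (1 - 6×4.139255 + 5×5.499290) / ((1 - 1.32857) × (1 - 5.499290)) = 3.2901 containers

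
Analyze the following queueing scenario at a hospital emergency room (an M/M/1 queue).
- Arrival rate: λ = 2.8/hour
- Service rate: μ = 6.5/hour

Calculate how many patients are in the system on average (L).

ρ = λ/μ = 2.8/6.5 = 0.4308
For M/M/1: L = λ/(μ-λ)
L = 2.8/(6.5-2.8) = 2.8/3.70
L = 0.7568 patients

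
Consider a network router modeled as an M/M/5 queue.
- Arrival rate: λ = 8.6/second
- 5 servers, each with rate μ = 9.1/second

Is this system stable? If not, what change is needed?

Stability requires ρ = λ/(cμ) < 1
ρ = 8.6/(5 × 9.1) = 8.6/45.50 = 0.1890
Since 0.1890 < 1, the system is STABLE.
The servers are busy 18.90% of the time.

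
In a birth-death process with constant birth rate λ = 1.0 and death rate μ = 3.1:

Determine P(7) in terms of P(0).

For constant rates: P(n)/P(0) = (λ/μ)^n
P(7)/P(0) = (1.0/3.1)^7 = 0.32258^7 = 0.0003635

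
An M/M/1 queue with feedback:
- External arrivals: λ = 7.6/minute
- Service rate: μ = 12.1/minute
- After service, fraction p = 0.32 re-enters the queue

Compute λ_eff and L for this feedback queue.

Effective arrival rate: λ_eff = λ/(1-p) = 7.6/(1-0.32) = 7.6/0.68 = 11.17647
ρ = λ_eff/μ = 11.17647/12.1 = 0.923675
L = ρ/(1-ρ) = 0.923675/(1-0.923675) = 12.1019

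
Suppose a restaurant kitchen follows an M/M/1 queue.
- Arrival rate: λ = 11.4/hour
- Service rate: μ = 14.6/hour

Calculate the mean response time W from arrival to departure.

First, compute utilization: ρ = λ/μ = 11.4/14.6 = 0.7808
For M/M/1: W = 1/(μ-λ)
W = 1/(14.6-11.4) = 1/3.20
W = 0.3125 hours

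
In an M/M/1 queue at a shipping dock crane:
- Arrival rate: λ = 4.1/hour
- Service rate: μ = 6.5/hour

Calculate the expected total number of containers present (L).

ρ = λ/μ = 4.1/6.5 = 0.6308
For M/M/1: L = λ/(μ-λ)
L = 4.1/(6.5-4.1) = 4.1/2.40
L = 1.7083 containers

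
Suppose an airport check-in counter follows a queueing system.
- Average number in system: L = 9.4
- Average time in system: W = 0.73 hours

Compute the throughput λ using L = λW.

Little's Law: L = λW, so λ = L/W
λ = 9.4/0.73 = 12.8767 passengers/hour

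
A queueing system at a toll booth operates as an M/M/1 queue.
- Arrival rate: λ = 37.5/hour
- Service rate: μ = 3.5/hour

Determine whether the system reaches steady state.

Stability requires ρ = λ/(cμ) < 1
ρ = 37.5/(1 × 3.5) = 37.5/3.50 = 10.7143
Since 10.7143 ≥ 1, the system is UNSTABLE.
Queue grows without bound. Need μ > λ = 37.5.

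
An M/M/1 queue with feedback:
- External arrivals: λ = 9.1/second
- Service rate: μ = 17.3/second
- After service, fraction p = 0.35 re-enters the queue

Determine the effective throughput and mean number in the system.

Effective arrival rate: λ_eff = λ/(1-p) = 9.1/(1-0.35) = 9.1/0.65 = 14.0000
ρ = λ_eff/μ = 14.0000/17.3 = 0.809249
L = ρ/(1-ρ) = 0.809249/(1-0.809249) = 4.2424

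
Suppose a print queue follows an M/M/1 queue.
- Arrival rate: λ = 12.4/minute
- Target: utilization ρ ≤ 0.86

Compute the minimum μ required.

ρ = λ/μ, so μ = λ/ρ
μ ≥ 12.4/0.86 = 14.4186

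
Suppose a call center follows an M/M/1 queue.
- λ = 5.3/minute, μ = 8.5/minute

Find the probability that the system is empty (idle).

ρ = λ/μ = 5.3/8.5 = 0.6235
P(0) = 1 - ρ = 1 - 0.6235 = 0.3765
The server is idle 37.65% of the time.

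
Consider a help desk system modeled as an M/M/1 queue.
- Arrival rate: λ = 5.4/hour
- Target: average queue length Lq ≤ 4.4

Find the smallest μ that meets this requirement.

For M/M/1: Lq = λ²/(μ(μ-λ))
Need Lq ≤ 4.4, i.e. μ(μ-λ) ≥ λ²/4.4
μ² - 5.4μ - 29.16/4.4 ≥ 0  →  μ² - 5.4μ - 6.62727 ≥ 0
Quadratic formula (positive root): μ = [λ + √(λ² + 4×6.62727)]/2
Discriminant: 29.16 + 4×6.62727 = 55.6691, √55.6691 = 7.4612
μ ≥ (5.4 + 7.4612)/2 = 6.4306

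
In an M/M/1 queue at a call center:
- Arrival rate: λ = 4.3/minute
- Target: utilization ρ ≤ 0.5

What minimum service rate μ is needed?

ρ = λ/μ, so μ = λ/ρ
μ ≥ 4.3/0.5 = 8.6000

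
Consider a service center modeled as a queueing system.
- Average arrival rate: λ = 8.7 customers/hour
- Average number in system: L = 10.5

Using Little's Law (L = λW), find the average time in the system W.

Little's Law: L = λW, so W = L/λ
W = 10.5/8.7 = 1.2069 hours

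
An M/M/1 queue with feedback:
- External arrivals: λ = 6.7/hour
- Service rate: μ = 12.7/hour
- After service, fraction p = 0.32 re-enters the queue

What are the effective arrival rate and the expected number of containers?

Effective arrival rate: λ_eff = λ/(1-p) = 6.7/(1-0.32) = 6.7/0.68 = 9.8529
ρ = λ_eff/μ = 9.8529/12.7 = 0.77582
L = ρ/(1-ρ) = 0.77582/(1-0.77582) = 3.4607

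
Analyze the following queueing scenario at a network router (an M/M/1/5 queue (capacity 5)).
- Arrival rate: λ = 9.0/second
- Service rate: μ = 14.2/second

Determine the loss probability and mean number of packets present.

ρ = λ/μ = 9.0/14.2 = 0.6338
P₀ = (1-ρ)/(1-ρ^(K+1)) = (1-0.6338)/(1-0.6338^6) = 0.3662/0.9352 = 0.3916
P_K = P₀×ρ^K = 0.39158 × 0.6338^5 = 0.39158 × 0.10227 = 0.04005
Blocking probability P_5 = 0.04005 (4.00%)
L = ρ[1 - (K+1)ρ^K + Kρ^(K+1)] / [(1-ρ)(1-ρ^(K+1))]
L = 0.6338 × (1 - 6×0.10227 + 5×0.064821) / ((1 - 0.6338) × (1 - 0.064821)) = 1.3149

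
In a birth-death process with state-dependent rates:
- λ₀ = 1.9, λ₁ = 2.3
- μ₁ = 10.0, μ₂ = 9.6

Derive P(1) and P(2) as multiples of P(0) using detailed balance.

Balance equations:
State 0: λ₀P₀ = μ₁P₁ → P₁ = (λ₀/μ₁)P₀ = (1.9/10.0)P₀ = 0.1900P₀
State 1: P₂ = (λ₀λ₁)/(μ₁μ₂)P₀ = (1.9×2.3)/(10.0×9.6)P₀ = 0.04552P₀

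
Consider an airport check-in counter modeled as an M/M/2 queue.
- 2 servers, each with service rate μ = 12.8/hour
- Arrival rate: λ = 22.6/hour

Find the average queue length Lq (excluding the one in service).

Traffic intensity: ρ = λ/(cμ) = 22.6/(2×12.8) = 0.8828
Since ρ = 0.8828 < 1, system is stable.
Offered load a = λ/μ = cρ = 22.6/12.8 = 1.7656
P₀ = [ Σₙ₌₀^1 aⁿ/n! + a^2/(2!(1-ρ)) ]⁻¹
Σ = a^0/0! + a^1/1! = 1.0000 + 1.7656 = 2.7656
a^2/(2!(1-ρ)) = 3.11743/(2 × 0.117188) = 13.3010
P₀ = 1/(2.7656 + 13.3010) = 0.06224
Lq = P₀·a^2·ρ / (2!(1-ρ)²) = 0.0622407 × 3.11743 × 0.882812 / (2 × 0.0137329) = 6.2366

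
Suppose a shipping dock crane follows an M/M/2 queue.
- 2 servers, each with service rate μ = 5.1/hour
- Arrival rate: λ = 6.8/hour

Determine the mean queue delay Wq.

Traffic intensity: ρ = λ/(cμ) = 6.8/(2×5.1) = 0.6667
Since ρ = 0.6667 < 1, system is stable.
Offered load a = λ/μ = cρ = 6.8/5.1 = 1.3333
P₀ = [ Σₙ₌₀^1 aⁿ/n! + a^2/(2!(1-ρ)) ]⁻¹
Σ = a^0/0! + a^1/1! = 1.0000 + 1.3333 = 2.3333
a^2/(2!(1-ρ)) = 1.7778/(2 × 0.33333) = 2.6667
P₀ = 1/(2.3333 + 2.6667) = 0.2000
Lq = P₀·a^2·ρ / (2!(1-ρ)²) = 0.20000 × 1.7778 × 0.66667 / (2 × 0.11111) = 1.0667
Wq = Lq/λ = 1.0667/6.8 = 0.1569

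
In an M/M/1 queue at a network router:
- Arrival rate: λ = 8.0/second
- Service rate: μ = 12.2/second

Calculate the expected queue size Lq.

ρ = λ/μ = 8.0/12.2 = 0.6557
For M/M/1: Lq = λ²/(μ(μ-λ))
Lq = 64.00/(12.2 × 4.20)
Lq = 1.2490 packets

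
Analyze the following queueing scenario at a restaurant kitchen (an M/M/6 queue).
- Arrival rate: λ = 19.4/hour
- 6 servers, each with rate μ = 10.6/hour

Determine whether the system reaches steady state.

Stability requires ρ = λ/(cμ) < 1
ρ = 19.4/(6 × 10.6) = 19.4/63.60 = 0.3050
Since 0.3050 < 1, the system is STABLE.
The servers are busy 30.50% of the time.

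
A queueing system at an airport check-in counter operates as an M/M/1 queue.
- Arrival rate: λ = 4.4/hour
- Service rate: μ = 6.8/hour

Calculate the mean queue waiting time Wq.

First, compute utilization: ρ = λ/μ = 4.4/6.8 = 0.6471
For M/M/1: Wq = λ/(μ(μ-λ))
Wq = 4.4/(6.8 × (6.8-4.4))
Wq = 4.4/(6.8 × 2.40)
Wq = 0.2696 hours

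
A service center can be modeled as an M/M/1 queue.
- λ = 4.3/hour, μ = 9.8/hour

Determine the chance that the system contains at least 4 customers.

ρ = λ/μ = 4.3/9.8 = 0.4388
P(N ≥ n) = ρⁿ
P(N ≥ 4) = 0.4388^4
P(N ≥ 4) = 0.03707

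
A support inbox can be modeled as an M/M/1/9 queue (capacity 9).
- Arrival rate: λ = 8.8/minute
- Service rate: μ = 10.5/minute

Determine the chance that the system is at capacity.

ρ = λ/μ = 8.8/10.5 = 0.8381
P₀ = (1-ρ)/(1-ρ^(K+1)) = (1-0.8381)/(1-0.8381^10) = 0.1619/0.8290 = 0.1953
P_K = P₀×ρ^K = 0.1953 × 0.8381^9 = 0.1953 × 0.2040 = 0.03984
Blocking probability = 3.98%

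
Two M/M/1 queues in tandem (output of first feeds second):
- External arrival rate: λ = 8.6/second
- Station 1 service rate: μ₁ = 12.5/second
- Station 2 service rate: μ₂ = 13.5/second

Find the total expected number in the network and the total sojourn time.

By Jackson's theorem, each station behaves as independent M/M/1.
Station 1: ρ₁ = 8.6/12.5 = 0.6880, L₁ = ρ₁/(1-ρ₁) = λ/(μ₁-λ) = 8.6/3.90 = 2.2051
Station 2: ρ₂ = 8.6/13.5 = 0.6370, L₂ = ρ₂/(1-ρ₂) = λ/(μ₂-λ) = 8.6/4.90 = 1.7551
Total: L = L₁ + L₂ = 2.2051 + 1.7551 = 3.9602
W = L/λ = 3.9602/8.6 = 0.4605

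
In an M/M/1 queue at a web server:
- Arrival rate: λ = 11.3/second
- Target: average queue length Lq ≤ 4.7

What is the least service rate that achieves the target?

For M/M/1: Lq = λ²/(μ(μ-λ))
Need Lq ≤ 4.7, i.e. μ(μ-λ) ≥ λ²/4.7
μ² - 11.3μ - 127.69/4.7 ≥ 0  →  μ² - 11.3μ - 27.168085 ≥ 0
Quadratic formula (positive root): μ = [λ + √(λ² + 4×27.168085)]/2
Discriminant: 127.69 + 4×27.168085 = 236.3623, √236.3623 = 15.37408
μ ≥ (11.3 + 15.37408)/2 = 13.3370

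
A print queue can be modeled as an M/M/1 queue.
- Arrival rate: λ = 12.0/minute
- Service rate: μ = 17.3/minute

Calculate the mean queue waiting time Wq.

First, compute utilization: ρ = λ/μ = 12.0/17.3 = 0.6936
For M/M/1: Wq = λ/(μ(μ-λ))
Wq = 12.0/(17.3 × (17.3-12.0))
Wq = 12.0/(17.3 × 5.30)
Wq = 0.1309 minutes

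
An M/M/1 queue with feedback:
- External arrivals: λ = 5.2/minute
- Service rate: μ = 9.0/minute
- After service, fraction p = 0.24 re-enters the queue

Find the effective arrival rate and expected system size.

Effective arrival rate: λ_eff = λ/(1-p) = 5.2/(1-0.24) = 5.2/0.76 = 6.8421
ρ = λ_eff/μ = 6.8421/9.0 = 0.76023
L = ρ/(1-ρ) = 0.76023/(1-0.76023) = 3.1707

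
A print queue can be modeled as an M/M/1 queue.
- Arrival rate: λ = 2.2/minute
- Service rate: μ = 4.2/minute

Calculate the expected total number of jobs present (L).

ρ = λ/μ = 2.2/4.2 = 0.5238
For M/M/1: L = λ/(μ-λ)
L = 2.2/(4.2-2.2) = 2.2/2.00
L = 1.1000 jobs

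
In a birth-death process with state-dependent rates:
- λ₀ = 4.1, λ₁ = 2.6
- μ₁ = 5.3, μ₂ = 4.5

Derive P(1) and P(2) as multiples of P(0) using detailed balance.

Balance equations:
State 0: λ₀P₀ = μ₁P₁ → P₁ = (λ₀/μ₁)P₀ = (4.1/5.3)P₀ = 0.7736P₀
State 1: P₂ = (λ₀λ₁)/(μ₁μ₂)P₀ = (4.1×2.6)/(5.3×4.5)P₀ = 0.4470P₀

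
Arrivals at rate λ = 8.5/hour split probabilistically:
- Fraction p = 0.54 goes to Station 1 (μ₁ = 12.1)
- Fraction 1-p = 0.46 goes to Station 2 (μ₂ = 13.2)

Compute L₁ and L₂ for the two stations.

Effective rates: λ₁ = 8.5×0.54 = 4.59, λ₂ = 8.5×0.46 = 3.91
Station 1: ρ₁ = 4.59/12.1 = 0.37934, L₁ = ρ₁/(1-ρ₁) = 0.37934/(1-0.37934) = 0.6112
Station 2: ρ₂ = 3.91/13.2 = 0.2962, L₂ = ρ₂/(1-ρ₂) = 0.2962/(1-0.2962) = 0.4209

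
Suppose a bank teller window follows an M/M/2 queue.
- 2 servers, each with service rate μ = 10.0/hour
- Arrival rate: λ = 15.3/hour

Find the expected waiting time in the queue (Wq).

Traffic intensity: ρ = λ/(cμ) = 15.3/(2×10.0) = 0.7650
Since ρ = 0.7650 < 1, system is stable.
Offered load a = λ/μ = cρ = 15.3/10.0 = 1.5300
P₀ = [ Σₙ₌₀^1 aⁿ/n! + a^2/(2!(1-ρ)) ]⁻¹
Σ = a^0/0! + a^1/1! = 1.0000 + 1.5300 = 2.5300
a^2/(2!(1-ρ)) = 2.3409/(2 × 0.2350) = 4.9806
P₀ = 1/(2.5300 + 4.9806) = 0.1331
Lq = P₀·a^2·ρ / (2!(1-ρ)²) = 0.13314 × 2.3409 × 0.76500 / (2 × 0.055225) = 2.1587
Wq = Lq/λ = 2.1587/15.3 = 0.1411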